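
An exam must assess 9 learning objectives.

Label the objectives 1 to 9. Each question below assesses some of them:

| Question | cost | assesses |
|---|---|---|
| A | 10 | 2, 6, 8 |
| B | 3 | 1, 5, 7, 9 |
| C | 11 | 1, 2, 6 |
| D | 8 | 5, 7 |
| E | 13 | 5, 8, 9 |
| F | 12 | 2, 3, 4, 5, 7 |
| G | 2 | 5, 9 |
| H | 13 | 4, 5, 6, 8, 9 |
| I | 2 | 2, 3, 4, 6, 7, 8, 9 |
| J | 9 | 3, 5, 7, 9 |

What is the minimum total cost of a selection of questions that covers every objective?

B, I together cover every objective (B ∪ I = {1, 2, 3, 4, 5, 6, 7, 8, 9}); total cost 3 + 2 = 5.
No covering selection has total cost below 5.

5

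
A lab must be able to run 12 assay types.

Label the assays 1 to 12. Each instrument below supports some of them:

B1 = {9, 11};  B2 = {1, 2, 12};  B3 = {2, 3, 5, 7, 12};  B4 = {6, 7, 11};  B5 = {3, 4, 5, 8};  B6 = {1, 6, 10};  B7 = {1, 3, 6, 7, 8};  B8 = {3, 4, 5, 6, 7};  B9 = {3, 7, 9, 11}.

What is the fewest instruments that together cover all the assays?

B3 and B5 and B6 and B9 together: B3 ∪ B5 ∪ B6 ∪ B9 = {1, 2, 3, 4, 5, 6, 7, 8, 9, 10, 11, 12} — every assay is covered.
No 3 of the 9 instruments cover everything (all 84 combinations miss at least one assay), so 4 is optimal.

4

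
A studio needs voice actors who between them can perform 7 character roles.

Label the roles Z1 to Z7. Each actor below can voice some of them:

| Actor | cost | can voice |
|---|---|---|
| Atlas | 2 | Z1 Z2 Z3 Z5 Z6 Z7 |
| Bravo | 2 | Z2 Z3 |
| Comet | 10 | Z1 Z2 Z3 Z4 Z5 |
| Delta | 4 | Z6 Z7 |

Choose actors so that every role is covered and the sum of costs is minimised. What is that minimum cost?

Atlas, Comet together cover every role (Atlas ∪ Comet = {Z1, Z2, Z3, Z4, Z5, Z6, Z7}); total cost 2 + 10 = 12.
No covering selection has total cost below 12.

12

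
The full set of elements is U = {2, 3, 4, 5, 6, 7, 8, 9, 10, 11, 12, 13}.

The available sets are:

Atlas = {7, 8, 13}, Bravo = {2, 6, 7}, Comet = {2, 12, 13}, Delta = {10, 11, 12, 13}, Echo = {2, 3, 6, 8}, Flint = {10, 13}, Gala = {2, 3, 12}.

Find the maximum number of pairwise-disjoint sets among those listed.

2

Bravo, Flint are pairwise disjoint (Bravo={2,6,7}; Flint={10,13}).
Every remaining set overlaps one of these, and no 3 of the listed sets are pairwise disjoint, so 2 is the maximum.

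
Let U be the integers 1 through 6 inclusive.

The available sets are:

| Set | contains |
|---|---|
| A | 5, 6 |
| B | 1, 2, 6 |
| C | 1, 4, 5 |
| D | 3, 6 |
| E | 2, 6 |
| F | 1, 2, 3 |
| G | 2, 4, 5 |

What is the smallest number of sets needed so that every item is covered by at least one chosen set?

Take {A, C, F}. Their union is {1, 2, 3, 4, 5, 6}, which is all 6 items.
No 2 of the 7 sets cover everything (all 21 combinations miss at least one item), so 3 is optimal.

3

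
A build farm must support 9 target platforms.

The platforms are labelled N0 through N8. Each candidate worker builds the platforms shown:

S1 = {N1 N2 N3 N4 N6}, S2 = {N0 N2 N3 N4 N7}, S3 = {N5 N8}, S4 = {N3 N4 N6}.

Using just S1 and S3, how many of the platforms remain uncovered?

2

Union of S1, S3 = {N1, N2, N3, N4, N5, N6, N8}.
Not covered: N0, N7 — 2 platforms.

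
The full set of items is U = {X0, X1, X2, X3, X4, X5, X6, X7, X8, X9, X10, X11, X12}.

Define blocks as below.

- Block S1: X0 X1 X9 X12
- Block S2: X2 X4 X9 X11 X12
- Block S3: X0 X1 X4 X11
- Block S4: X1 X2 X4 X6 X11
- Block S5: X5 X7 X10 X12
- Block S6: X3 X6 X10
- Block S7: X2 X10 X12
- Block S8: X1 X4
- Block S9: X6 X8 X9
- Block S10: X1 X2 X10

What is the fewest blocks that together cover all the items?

S3 and S5 and S6 and S9 and S10 together: S3 ∪ S5 ∪ S6 ∪ S9 ∪ S10 = {X0, X1, X2, X3, X4, X5, X6, X7, X8, X9, X10, X11, X12} — every item is covered.
No 4 of the 10 blocks cover everything (all 210 combinations miss at least one item), so 5 is optimal.

5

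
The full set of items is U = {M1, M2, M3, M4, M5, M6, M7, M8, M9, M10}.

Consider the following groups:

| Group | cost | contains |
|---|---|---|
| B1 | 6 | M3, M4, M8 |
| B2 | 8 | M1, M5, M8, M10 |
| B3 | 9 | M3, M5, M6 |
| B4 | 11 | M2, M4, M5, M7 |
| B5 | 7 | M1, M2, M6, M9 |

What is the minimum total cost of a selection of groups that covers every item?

32

B1, B2, B4, B5 together cover every item (B1 ∪ B2 ∪ B4 ∪ B5 = {M1, M2, M3, M4, M5, M6, M7, M8, M9, M10}); total cost 6 + 8 + 11 + 7 = 32.
No covering selection has total cost below 32.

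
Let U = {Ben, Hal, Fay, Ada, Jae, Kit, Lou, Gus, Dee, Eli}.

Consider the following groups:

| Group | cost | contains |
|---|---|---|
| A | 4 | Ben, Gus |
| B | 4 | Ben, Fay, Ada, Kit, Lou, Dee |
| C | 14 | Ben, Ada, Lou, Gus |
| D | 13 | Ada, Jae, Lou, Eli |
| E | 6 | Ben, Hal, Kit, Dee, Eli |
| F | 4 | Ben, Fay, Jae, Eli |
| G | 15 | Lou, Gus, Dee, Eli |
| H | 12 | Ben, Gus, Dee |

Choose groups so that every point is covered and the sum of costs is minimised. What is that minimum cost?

18

A, B, E, F together cover every point (A ∪ B ∪ E ∪ F = {Ben, Hal, Fay, Ada, Jae, Kit, Lou, Gus, Dee, Eli}); total cost 4 + 4 + 6 + 4 = 18.
No covering selection has total cost below 18.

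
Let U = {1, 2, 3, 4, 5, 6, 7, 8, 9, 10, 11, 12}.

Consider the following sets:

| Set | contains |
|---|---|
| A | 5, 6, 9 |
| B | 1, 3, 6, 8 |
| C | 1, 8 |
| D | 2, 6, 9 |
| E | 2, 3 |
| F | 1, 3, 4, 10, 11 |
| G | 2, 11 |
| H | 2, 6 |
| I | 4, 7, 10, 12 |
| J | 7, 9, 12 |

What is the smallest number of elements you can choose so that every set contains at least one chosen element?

4

Take T = {1, 2, 6, 7}. Each listed set contains at least one of these, so T is a hitting set of size 4.
The sets A, C, G, I are pairwise disjoint, so any hitting set needs a separate element for each — at least 4. Hence 4 is optimal.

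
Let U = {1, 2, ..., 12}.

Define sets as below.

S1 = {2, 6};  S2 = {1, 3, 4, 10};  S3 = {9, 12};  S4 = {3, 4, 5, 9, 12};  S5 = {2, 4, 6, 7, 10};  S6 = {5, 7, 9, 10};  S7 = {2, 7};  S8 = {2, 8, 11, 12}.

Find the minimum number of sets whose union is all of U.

Take {S2, S4, S5, S8}. Their union is {1, 2, 3, 4, 5, 6, 7, 8, 9, 10, 11, 12}, which is all 12 points.
No 3 of the 8 sets cover everything (all 56 combinations miss at least one point), so 4 is optimal.

4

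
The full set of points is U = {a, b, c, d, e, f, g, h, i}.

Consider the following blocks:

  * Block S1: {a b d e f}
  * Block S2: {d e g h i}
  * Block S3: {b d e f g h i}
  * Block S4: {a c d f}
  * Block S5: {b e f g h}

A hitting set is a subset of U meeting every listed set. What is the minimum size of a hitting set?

2

Take T = {d, f}. Each listed block contains at least one of these, so T is a hitting set of size 2.
No single point lies in every block, so at least 2 are needed and 2 is optimal.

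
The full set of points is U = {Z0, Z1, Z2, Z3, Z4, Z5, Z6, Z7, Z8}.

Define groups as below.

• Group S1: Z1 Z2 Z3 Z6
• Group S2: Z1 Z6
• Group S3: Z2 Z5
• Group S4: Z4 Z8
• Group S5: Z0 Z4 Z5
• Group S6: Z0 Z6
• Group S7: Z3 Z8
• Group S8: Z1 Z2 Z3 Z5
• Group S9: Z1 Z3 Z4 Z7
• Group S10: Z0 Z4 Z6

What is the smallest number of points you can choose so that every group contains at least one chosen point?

Take H = {Z1, Z5, Z6, Z8}. Each listed group contains at least one of these, so H is a hitting set of size 4.
No choice of 3 points meets every group, so 4 is the minimum.

4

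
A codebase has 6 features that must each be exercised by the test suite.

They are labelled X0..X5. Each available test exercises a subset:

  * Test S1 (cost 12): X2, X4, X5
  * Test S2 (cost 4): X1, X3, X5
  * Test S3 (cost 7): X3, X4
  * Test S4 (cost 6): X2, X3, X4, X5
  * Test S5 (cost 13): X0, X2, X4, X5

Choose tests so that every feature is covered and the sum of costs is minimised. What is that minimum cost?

S2, S5 together cover every feature (S2 ∪ S5 = {X0, X1, X2, X3, X4, X5}); total cost 4 + 13 = 17.
The greedy pick S2, S4, S5 costs 23; no covering selection beats 17.

17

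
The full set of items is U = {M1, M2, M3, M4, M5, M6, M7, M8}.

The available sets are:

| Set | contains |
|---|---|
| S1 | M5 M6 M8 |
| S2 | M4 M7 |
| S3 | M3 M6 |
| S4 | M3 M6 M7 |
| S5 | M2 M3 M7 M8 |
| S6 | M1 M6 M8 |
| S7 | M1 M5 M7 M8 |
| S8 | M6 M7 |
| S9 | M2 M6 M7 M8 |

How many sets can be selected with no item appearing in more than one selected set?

S2, S3 are pairwise disjoint (S2={M4,M7}; S3={M3,M6}).
Every remaining set overlaps one of these, and no 3 of the listed sets are pairwise disjoint, so 2 is the maximum.

2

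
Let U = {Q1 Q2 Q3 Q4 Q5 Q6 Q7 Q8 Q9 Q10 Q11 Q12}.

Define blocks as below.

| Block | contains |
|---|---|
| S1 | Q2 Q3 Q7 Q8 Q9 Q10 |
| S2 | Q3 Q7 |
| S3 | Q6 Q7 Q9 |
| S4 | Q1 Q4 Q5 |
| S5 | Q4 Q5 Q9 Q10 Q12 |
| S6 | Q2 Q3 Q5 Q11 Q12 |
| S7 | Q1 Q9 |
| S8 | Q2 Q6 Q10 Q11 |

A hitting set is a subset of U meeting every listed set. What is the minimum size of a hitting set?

The 4 elements {Q1, Q3, Q6, Q9} hit every block.
No choice of 3 elements meets every block, so 4 is the minimum.

4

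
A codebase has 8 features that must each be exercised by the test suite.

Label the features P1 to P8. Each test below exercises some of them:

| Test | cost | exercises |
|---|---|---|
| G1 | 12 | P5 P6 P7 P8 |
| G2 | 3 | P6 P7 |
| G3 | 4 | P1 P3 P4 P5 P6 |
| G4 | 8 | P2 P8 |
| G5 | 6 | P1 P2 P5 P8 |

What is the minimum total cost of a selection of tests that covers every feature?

13

G2, G3, G5 together cover every feature (G2 ∪ G3 ∪ G5 = {P1, P2, P3, P4, P5, P6, P7, P8}); total cost 3 + 4 + 6 = 13.
No covering selection has total cost below 13.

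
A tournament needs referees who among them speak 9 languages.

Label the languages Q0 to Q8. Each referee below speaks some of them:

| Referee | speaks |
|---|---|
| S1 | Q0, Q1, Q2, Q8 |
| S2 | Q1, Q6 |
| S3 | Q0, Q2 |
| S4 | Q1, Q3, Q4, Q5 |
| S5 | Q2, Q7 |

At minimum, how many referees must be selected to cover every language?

Take {S1, S2, S4, S5}. Their union is {Q0, Q1, Q2, Q3, Q4, Q5, Q6, Q7, Q8}, which is all 9 languages.
Only S2 contains Q6, so S2 is forced; the remaining 7 languages need at least 3 more referees (each remaining referee adds at most 3) — so at least 4 referees are needed, and 4 is optimal.

4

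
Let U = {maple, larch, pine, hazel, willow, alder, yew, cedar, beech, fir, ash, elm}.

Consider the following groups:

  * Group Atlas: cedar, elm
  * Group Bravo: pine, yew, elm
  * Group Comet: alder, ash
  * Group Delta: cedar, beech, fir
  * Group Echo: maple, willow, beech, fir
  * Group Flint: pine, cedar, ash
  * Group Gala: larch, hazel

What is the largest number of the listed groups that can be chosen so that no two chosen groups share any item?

Atlas, Comet, Echo, Gala are pairwise disjoint (Atlas={cedar,elm}; Comet={alder,ash}; Echo={maple,willow,beech,fir}; Gala={larch,hazel}).
Every remaining group overlaps one of these, and no 5 of the listed groups are pairwise disjoint, so 4 is the maximum.

4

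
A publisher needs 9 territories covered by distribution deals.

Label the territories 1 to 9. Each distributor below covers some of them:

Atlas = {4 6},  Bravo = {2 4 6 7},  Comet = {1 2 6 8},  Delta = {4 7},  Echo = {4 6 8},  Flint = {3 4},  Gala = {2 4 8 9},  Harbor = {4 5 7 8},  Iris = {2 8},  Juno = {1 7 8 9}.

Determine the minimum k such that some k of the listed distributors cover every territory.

4

Take {Comet, Flint, Harbor, Juno}. Their union is {1, 2, 3, 4, 5, 6, 7, 8, 9}, which is all 9 territories.
No 3 of the 10 distributors cover everything (all 120 combinations miss at least one territory), so 4 is optimal.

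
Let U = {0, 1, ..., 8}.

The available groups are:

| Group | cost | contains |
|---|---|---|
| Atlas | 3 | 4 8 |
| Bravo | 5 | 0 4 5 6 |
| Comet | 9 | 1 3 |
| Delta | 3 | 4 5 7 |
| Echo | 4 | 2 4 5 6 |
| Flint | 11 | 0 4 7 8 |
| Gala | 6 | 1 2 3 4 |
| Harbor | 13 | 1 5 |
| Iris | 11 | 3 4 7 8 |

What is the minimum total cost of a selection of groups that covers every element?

17

Atlas, Bravo, Delta, Gala together cover every element (Atlas ∪ Bravo ∪ Delta ∪ Gala = {0, 1, 2, 3, 4, 5, 6, 7, 8}); total cost 3 + 5 + 3 + 6 = 17.
The greedy pick Delta, Echo, Atlas, Gala, Bravo costs 21; no covering selection beats 17.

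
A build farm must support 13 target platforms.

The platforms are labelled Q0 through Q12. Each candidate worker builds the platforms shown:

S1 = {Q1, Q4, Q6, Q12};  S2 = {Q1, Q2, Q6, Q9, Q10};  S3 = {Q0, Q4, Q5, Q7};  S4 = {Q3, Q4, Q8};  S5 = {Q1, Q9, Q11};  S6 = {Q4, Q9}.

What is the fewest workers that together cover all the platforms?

5

S1 and S2 and S3 and S4 and S5 together: S1 ∪ S2 ∪ S3 ∪ S4 ∪ S5 = {Q0, Q1, Q2, Q3, Q4, Q5, Q6, Q7, Q8, Q9, Q10, Q11, Q12} — every platform is covered.
No 4 of the 6 workers cover everything (all 15 combinations miss at least one platform), so 5 is optimal.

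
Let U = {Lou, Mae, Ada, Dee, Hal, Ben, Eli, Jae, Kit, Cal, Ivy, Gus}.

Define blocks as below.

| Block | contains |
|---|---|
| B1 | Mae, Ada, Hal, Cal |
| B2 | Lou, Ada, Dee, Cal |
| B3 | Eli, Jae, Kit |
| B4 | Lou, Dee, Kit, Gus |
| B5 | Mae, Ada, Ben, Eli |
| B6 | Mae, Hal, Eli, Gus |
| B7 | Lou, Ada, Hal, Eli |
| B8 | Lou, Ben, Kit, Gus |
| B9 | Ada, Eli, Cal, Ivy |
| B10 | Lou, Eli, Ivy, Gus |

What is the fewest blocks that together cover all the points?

5

B3, B4, B5, B6, and B9 cover everything between them: the union {Lou, Mae, Ada, Dee, Hal, Ben, Eli, Jae, Kit, Cal, Ivy, Gus} is all of U.
No 4 of the 10 blocks cover everything (all 210 combinations miss at least one point), so 5 is optimal.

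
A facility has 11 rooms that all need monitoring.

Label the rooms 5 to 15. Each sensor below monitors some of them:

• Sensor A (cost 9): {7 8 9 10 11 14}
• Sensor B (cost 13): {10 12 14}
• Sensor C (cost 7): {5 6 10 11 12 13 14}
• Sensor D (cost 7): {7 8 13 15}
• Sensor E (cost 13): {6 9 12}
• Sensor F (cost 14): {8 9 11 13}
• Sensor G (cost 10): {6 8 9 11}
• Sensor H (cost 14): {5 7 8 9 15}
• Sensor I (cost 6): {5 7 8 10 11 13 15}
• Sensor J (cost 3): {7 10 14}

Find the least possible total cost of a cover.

C, H together cover every room (C ∪ H = {5, 6, 7, 8, 9, 10, 11, 12, 13, 14, 15}); total cost 7 + 14 = 21.
The greedy pick I, C, A costs 22; no covering selection beats 21.

21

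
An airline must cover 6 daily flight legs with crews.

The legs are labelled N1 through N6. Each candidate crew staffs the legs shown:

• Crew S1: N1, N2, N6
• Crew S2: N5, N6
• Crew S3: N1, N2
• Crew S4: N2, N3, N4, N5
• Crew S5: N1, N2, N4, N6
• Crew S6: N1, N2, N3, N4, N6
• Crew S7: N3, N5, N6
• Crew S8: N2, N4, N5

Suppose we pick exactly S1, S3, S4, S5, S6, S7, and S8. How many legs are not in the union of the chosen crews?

0

Union of S1, S3, S4, S5, S6, S7, S8 = {N1, N2, N3, N4, N5, N6} — that's every leg, so 0 are uncovered.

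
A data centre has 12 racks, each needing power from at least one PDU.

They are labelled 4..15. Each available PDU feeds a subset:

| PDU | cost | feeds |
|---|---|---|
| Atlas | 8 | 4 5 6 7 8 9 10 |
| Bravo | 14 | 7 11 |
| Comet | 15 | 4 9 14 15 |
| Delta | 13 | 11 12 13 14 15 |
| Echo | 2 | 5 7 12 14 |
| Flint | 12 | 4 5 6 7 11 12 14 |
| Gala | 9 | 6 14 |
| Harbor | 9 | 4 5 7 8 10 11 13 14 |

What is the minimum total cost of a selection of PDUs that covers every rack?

Atlas, Delta together cover every rack (Atlas ∪ Delta = {4, 5, 6, 7, 8, 9, 10, 11, 12, 13, 14, 15}); total cost 8 + 13 = 21.
The greedy pick Echo, Atlas, Delta costs 23; no covering selection beats 21.

21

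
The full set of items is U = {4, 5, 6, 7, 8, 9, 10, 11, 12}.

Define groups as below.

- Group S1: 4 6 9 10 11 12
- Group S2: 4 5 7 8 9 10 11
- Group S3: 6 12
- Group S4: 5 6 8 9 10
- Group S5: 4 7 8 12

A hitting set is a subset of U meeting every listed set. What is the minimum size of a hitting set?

The 2 items {10, 12} hit every group.
The groups S2, S3 are pairwise disjoint, so any hitting set needs a separate item for each — at least 2. Hence 2 is optimal.

2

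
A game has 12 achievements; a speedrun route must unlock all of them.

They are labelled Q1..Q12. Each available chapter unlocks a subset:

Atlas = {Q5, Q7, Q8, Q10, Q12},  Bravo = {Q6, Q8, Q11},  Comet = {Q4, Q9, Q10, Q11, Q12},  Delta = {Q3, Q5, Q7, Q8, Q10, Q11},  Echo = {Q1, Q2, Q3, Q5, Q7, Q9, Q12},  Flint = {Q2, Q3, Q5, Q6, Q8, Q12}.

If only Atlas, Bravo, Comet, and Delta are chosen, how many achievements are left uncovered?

Union of Atlas, Bravo, Comet, Delta = {Q3, Q4, Q5, Q6, Q7, Q8, Q9, Q10, Q11, Q12}.
Not covered: Q1, Q2 — 2 achievements.

2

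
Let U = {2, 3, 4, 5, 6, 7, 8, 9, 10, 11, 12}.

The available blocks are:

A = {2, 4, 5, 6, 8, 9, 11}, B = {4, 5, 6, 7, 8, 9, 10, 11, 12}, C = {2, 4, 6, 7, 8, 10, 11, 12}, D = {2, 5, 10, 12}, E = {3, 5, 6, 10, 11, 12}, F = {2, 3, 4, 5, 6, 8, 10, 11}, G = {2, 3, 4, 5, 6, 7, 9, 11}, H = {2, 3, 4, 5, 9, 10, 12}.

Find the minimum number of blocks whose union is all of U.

B and H together: B ∪ H = {2, 3, 4, 5, 6, 7, 8, 9, 10, 11, 12} — every point is covered.
No single block has all 11 points (the largest, B, has 9), so 2 is optimal.

2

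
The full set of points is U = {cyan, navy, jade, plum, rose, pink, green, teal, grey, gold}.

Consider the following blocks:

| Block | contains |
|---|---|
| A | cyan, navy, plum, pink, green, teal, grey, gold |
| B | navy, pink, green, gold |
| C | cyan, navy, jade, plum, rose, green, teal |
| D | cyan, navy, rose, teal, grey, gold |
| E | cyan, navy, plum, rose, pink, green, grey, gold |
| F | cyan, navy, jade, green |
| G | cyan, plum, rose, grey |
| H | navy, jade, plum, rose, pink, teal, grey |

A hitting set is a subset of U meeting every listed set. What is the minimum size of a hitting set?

2

The 2 points {rose, green} hit every block.
The blocks B, G are pairwise disjoint, so any hitting set needs a separate point for each — at least 2. Hence 2 is optimal.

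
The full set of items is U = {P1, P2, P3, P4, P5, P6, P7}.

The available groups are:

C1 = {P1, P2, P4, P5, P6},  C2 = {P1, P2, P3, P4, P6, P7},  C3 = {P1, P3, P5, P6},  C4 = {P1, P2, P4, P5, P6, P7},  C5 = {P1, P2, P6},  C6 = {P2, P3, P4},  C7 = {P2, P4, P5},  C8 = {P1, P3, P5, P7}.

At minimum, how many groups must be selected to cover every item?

2

C2 and C8 cover everything between them: the union {P1, P2, P3, P4, P5, P6, P7} is all of U.
No single group has all 7 items (the largest, C2, has 6), so 2 is optimal.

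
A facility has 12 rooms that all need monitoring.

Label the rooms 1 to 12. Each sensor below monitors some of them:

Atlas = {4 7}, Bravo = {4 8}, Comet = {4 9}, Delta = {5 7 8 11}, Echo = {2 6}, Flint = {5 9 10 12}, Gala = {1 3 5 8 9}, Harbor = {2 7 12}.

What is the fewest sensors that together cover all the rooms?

5

Atlas and Delta and Echo and Flint and Gala together: Atlas ∪ Delta ∪ Echo ∪ Flint ∪ Gala = {1, 2, 3, 4, 5, 6, 7, 8, 9, 10, 11, 12} — every room is covered.
No 4 of the 8 sensors cover everything (all 70 combinations miss at least one room), so 5 is optimal.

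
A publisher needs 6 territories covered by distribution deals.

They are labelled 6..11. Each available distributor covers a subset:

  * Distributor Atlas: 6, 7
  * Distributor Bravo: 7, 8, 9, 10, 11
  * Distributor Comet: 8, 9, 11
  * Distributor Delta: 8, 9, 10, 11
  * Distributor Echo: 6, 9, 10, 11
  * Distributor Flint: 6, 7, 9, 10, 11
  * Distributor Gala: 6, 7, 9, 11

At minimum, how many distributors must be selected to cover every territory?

Delta and Flint together: Delta ∪ Flint = {6, 7, 8, 9, 10, 11} — every territory is covered.
No single distributor has all 6 territories (the largest, Bravo, has 5), so 2 is optimal.

2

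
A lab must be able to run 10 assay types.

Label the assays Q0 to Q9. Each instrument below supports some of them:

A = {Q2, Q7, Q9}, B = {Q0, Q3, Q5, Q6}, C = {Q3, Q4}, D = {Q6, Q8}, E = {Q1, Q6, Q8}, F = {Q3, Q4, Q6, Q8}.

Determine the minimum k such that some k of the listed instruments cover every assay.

Take {A, B, E, F}. Their union is {Q0, Q1, Q2, Q3, Q4, Q5, Q6, Q7, Q8, Q9}, which is all 10 assays.
Only E contains Q1, so E is forced; the remaining 7 assays need at least 3 more instruments (each remaining instrument adds at most 3) — so at least 4 instruments are needed, and 4 is optimal.

4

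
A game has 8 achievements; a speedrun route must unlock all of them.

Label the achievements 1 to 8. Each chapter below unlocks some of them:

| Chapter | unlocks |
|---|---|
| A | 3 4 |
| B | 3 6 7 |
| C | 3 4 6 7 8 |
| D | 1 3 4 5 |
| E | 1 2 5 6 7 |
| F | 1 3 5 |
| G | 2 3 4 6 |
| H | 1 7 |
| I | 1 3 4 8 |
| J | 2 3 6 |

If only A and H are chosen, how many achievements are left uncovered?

4

Union of A, H = {1, 3, 4, 7}.
Not covered: 2, 5, 6, 8 — 4 achievements.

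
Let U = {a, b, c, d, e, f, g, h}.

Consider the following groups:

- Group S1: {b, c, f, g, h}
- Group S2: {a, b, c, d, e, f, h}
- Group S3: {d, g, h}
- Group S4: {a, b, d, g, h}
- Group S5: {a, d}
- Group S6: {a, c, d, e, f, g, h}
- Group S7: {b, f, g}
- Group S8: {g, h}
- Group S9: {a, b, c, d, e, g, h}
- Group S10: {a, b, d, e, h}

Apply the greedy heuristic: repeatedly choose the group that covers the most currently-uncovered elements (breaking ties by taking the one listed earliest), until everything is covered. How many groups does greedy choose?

2

Greedy: pick S2 (covers 7 new) → pick S1 (covers 1 new). Total picks: 2.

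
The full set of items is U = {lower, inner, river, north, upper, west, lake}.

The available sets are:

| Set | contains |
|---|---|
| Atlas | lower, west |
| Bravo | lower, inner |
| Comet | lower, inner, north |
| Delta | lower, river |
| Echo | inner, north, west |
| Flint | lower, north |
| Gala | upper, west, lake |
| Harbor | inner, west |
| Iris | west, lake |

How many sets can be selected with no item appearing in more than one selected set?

2

Delta, Echo are pairwise disjoint (Delta={lower,river}; Echo={inner,north,west}).
Every remaining set overlaps one of these, and no 3 of the listed sets are pairwise disjoint, so 2 is the maximum.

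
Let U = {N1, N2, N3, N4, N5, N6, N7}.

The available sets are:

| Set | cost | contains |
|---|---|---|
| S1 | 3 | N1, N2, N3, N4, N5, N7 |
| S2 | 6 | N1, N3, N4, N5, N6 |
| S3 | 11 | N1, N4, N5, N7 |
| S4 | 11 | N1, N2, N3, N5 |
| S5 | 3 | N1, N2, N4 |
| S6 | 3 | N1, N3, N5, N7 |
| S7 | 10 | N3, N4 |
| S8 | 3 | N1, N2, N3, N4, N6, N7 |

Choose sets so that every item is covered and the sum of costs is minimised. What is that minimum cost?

S6, S8 together cover every item (S6 ∪ S8 = {N1, N2, N3, N4, N5, N6, N7}); total cost 3 + 3 = 6.
No covering selection has total cost below 6.

6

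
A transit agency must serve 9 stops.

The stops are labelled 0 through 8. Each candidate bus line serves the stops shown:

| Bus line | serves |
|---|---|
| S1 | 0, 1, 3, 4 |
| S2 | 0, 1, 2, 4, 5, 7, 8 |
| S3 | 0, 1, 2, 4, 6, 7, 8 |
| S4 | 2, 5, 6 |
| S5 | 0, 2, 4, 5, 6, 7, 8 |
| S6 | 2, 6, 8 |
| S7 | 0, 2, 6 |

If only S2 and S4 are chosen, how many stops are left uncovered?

1

Union of S2, S4 = {0, 1, 2, 4, 5, 6, 7, 8}.
Not covered: 3 — 1 stop.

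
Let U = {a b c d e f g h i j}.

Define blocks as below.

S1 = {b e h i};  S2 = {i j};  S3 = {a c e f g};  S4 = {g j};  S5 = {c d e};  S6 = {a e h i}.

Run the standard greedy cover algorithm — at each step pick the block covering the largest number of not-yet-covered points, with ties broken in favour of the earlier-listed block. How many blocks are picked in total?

Greedy: pick S3 (covers 5 new) → pick S1 (covers 3 new) → pick S2 (covers 1 new) → pick S5 (covers 1 new). Total picks: 4.

4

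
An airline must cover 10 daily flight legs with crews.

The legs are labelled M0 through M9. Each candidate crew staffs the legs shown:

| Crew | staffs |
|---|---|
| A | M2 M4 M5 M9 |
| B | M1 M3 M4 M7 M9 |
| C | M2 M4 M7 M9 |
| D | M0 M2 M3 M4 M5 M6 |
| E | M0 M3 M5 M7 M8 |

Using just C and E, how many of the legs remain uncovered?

Union of C, E = {M0, M2, M3, M4, M5, M7, M8, M9}.
Not covered: M1, M6 — 2 legs.

2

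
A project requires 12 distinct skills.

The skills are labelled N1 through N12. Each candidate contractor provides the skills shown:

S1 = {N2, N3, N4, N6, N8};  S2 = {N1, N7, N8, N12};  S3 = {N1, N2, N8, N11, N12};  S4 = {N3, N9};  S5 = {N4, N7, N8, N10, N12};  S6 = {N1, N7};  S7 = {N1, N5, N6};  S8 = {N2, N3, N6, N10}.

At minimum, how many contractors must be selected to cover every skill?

S3 and S4 and S5 and S7 together: S3 ∪ S4 ∪ S5 ∪ S7 = {N1, N2, N3, N4, N5, N6, N7, N8, N9, N10, N11, N12} — every skill is covered.
Only S3 contains N11, so S3 is forced; the remaining 7 skills need at least 3 more contractors (each remaining contractor adds at most 3) — so at least 4 contractors are needed, and 4 is optimal.

4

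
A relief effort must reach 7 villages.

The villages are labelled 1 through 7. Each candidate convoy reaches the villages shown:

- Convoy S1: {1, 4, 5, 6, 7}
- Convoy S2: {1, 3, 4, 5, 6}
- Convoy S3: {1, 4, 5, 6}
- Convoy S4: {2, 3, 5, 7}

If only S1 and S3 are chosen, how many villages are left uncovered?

Union of S1, S3 = {1, 4, 5, 6, 7}.
Not covered: 2, 3 — 2 villages.

2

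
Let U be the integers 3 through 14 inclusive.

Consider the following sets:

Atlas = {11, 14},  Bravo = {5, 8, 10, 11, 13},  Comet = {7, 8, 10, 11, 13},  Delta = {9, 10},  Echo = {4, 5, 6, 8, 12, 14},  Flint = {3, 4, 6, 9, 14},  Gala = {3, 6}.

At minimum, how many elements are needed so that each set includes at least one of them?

Take H = {6, 9, 11}. Each listed set contains at least one of these, so H is a hitting set of size 3.
The sets Atlas, Delta, Gala are pairwise disjoint, so any hitting set needs a separate element for each — at least 3. Hence 3 is optimal.

3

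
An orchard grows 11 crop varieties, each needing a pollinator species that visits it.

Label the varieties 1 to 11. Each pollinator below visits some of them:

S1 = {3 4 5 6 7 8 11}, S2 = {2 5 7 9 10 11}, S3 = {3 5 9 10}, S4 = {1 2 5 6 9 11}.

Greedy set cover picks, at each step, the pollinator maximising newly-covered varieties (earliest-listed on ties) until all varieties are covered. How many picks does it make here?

3

Greedy: pick S1 (covers 7 new) → pick S2 (covers 3 new) → pick S4 (covers 1 new). Total picks: 3.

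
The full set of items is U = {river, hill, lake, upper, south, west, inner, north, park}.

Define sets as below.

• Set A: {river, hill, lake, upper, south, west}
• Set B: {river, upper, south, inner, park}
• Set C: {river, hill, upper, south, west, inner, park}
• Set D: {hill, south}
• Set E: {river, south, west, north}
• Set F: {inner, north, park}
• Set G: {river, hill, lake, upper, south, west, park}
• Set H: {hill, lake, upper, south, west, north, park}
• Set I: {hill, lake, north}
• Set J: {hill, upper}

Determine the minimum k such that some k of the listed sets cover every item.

F and G cover everything between them: the union {river, hill, lake, upper, south, west, inner, north, park} is all of U.
No single set has all 9 items (the largest, C, has 7), so 2 is optimal.

2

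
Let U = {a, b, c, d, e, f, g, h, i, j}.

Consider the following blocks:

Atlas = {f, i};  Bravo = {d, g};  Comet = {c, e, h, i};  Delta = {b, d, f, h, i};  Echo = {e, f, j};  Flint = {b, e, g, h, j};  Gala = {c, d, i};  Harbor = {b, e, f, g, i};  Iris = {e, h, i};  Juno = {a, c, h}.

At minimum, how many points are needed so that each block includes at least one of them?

3

T = {d, f, h} meets every block (each contains at least one member of T), and |T| = 3.
The blocks Atlas, Bravo, Juno are pairwise disjoint, so any hitting set needs a separate point for each — at least 3. Hence 3 is optimal.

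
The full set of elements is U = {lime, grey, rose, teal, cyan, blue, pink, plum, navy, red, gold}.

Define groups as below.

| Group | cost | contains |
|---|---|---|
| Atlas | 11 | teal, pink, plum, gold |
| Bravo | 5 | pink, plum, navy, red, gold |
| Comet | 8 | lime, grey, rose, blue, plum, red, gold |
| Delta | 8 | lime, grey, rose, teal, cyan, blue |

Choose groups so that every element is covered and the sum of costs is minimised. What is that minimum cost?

13

Bravo, Delta together cover every element (Bravo ∪ Delta = {lime, grey, rose, teal, cyan, blue, pink, plum, navy, red, gold}); total cost 5 + 8 = 13.
No covering selection has total cost below 13.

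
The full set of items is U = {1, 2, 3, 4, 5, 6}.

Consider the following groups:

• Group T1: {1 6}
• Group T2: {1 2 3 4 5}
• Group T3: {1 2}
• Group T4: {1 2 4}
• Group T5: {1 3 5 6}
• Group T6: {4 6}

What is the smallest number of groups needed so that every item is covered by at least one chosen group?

2

T2 and T5 cover everything between them: the union {1, 2, 3, 4, 5, 6} is all of U.
No single group has all 6 items (the largest, T2, has 5), so 2 is optimal.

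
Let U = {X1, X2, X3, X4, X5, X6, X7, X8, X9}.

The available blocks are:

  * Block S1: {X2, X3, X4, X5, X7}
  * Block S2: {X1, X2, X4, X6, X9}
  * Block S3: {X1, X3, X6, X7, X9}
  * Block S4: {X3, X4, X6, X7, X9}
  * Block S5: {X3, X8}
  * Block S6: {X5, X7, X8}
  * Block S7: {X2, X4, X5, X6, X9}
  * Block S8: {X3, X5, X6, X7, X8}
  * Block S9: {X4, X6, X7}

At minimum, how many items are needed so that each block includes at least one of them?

The 3 items {X4, X6, X8} hit every block.
No choice of 2 items meets every block, so 3 is the minimum.

3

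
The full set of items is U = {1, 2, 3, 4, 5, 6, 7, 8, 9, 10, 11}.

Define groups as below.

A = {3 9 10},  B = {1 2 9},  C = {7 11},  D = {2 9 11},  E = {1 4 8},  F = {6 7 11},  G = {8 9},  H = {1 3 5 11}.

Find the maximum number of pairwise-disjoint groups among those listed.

A, C, E are pairwise disjoint (A={3,9,10}; C={7,11}; E={1,4,8}).
Every remaining group overlaps one of these, and no 4 of the listed groups are pairwise disjoint, so 3 is the maximum.

3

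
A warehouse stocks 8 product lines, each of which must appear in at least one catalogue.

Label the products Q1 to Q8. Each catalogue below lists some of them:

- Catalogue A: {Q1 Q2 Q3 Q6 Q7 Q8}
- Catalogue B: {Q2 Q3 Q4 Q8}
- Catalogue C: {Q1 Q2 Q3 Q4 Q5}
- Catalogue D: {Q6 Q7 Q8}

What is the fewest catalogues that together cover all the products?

2

C and D together: C ∪ D = {Q1, Q2, Q3, Q4, Q5, Q6, Q7, Q8} — every product is covered.
No single catalogue has all 8 products (the largest, A, has 6), so 2 is optimal.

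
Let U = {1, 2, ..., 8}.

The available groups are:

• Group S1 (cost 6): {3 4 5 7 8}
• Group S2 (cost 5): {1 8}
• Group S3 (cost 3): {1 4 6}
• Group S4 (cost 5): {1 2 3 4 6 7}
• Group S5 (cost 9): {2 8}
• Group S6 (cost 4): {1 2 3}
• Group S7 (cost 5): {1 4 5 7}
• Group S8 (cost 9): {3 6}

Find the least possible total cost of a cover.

S1, S4 together cover every point (S1 ∪ S4 = {1, 2, 3, 4, 5, 6, 7, 8}); total cost 6 + 5 = 11.
No covering selection has total cost below 11.

11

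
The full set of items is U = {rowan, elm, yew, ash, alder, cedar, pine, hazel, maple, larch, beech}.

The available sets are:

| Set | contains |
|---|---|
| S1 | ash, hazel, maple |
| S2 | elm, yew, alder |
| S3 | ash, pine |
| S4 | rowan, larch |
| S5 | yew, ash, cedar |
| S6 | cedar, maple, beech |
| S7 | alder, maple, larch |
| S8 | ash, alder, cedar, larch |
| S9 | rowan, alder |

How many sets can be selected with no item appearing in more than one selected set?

S2, S3, S4, S6 are pairwise disjoint (S2={elm,yew,alder}; S3={ash,pine}; S4={rowan,larch}; S6={cedar,maple,beech}).
Every remaining set overlaps one of these, and no 5 of the listed sets are pairwise disjoint, so 4 is the maximum.

4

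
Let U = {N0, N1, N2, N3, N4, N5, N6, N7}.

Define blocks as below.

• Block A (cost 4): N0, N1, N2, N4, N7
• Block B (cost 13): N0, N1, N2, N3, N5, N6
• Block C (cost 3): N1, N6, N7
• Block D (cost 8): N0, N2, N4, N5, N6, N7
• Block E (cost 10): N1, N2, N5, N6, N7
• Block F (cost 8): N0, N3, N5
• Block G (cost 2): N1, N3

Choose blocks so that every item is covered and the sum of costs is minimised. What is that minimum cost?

10

D, G together cover every item (D ∪ G = {N0, N1, N2, N3, N4, N5, N6, N7}); total cost 8 + 2 = 10.
The greedy pick A, G, C, D costs 17; no covering selection beats 10.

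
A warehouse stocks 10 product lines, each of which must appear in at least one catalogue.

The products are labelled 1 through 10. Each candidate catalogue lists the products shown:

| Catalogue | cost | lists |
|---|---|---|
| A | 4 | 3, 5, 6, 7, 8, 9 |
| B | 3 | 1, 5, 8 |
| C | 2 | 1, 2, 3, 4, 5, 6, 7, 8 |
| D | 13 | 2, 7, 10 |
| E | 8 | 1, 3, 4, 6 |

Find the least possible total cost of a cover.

A, C, D together cover every product (A ∪ C ∪ D = {1, 2, 3, 4, 5, 6, 7, 8, 9, 10}); total cost 4 + 2 + 13 = 19.
No covering selection has total cost below 19.

19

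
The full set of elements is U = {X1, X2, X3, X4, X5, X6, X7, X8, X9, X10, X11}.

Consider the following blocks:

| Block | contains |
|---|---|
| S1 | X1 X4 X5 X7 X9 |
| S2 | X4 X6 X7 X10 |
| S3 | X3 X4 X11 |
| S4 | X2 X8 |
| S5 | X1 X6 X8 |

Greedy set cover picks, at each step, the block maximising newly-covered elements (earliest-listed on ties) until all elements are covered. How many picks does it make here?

Greedy: pick S1 (covers 5 new) → pick S2 (covers 2 new) → pick S3 (covers 2 new) → pick S4 (covers 2 new). Total picks: 4.

4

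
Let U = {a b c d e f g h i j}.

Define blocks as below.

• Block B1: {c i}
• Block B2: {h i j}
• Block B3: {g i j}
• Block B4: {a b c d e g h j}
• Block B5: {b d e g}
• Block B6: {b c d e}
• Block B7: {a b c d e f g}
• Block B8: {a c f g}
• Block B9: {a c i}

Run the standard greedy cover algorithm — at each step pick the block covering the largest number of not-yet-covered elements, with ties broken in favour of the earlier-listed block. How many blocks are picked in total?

3

Greedy: pick B4 (covers 8 new) → pick B1 (covers 1 new) → pick B7 (covers 1 new). Total picks: 3.
(The true minimum cover uses only 2 blocks, so greedy is not optimal here.)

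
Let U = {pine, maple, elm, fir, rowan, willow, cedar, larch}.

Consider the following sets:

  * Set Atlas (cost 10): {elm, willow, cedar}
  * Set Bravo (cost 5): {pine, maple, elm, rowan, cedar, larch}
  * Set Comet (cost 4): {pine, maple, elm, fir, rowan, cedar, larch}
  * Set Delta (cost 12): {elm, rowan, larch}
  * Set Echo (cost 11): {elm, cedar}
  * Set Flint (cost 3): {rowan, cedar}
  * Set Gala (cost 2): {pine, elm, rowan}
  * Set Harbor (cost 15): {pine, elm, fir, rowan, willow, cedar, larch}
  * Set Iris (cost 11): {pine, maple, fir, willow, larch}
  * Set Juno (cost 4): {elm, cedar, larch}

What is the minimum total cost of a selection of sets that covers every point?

Atlas, Comet together cover every point (Atlas ∪ Comet = {pine, maple, elm, fir, rowan, willow, cedar, larch}); total cost 10 + 4 = 14.
No covering selection has total cost below 14.

14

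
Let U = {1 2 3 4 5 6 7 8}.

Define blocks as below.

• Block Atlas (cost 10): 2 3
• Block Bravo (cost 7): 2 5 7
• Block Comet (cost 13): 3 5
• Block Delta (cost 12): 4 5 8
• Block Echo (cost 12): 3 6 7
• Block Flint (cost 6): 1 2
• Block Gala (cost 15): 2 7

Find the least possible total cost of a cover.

Delta, Echo, Flint together cover every item (Delta ∪ Echo ∪ Flint = {1, 2, 3, 4, 5, 6, 7, 8}); total cost 12 + 12 + 6 = 30.
The greedy pick Bravo, Delta, Echo, Flint costs 37; no covering selection beats 30.

30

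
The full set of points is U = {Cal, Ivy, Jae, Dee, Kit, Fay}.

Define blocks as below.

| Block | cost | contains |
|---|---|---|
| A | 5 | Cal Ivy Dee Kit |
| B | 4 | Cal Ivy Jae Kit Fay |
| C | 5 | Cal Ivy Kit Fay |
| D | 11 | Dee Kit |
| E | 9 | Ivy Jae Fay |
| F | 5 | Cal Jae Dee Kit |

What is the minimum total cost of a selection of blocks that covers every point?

B, F together cover every point (B ∪ F = {Cal, Ivy, Jae, Dee, Kit, Fay}); total cost 4 + 5 = 9.
No covering selection has total cost below 9.

9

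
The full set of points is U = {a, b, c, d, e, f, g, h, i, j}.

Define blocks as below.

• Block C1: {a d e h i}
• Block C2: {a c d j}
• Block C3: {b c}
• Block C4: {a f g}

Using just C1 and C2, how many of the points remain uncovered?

Union of C1, C2 = {a, c, d, e, h, i, j}.
Not covered: b, f, g — 3 points.

3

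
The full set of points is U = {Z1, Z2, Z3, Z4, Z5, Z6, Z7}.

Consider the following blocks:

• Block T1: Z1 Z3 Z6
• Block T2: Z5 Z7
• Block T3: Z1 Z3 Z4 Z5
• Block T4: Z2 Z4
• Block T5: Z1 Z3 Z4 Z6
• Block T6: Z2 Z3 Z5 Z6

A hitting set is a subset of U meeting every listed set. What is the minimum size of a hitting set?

3

H = {Z3, Z4, Z5} meets every block (each contains at least one member of H), and |H| = 3.
The blocks T1, T2, T4 are pairwise disjoint, so any hitting set needs a separate point for each — at least 3. Hence 3 is optimal.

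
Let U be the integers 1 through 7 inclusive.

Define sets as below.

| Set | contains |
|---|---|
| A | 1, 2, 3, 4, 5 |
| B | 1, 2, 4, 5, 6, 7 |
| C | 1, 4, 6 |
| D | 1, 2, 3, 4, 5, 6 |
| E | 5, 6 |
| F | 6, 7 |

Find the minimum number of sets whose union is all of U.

2

D and F cover everything between them: the union {1, 2, 3, 4, 5, 6, 7} is all of U.
No single set has all 7 items (the largest, B, has 6), so 2 is optimal.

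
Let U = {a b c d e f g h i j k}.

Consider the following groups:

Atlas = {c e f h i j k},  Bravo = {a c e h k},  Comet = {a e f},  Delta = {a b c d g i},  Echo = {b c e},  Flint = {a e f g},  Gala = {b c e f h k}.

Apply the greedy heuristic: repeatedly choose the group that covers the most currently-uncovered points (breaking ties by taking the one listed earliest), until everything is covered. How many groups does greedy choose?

Greedy: pick Atlas (covers 7 new) → pick Delta (covers 4 new). Total picks: 2.

2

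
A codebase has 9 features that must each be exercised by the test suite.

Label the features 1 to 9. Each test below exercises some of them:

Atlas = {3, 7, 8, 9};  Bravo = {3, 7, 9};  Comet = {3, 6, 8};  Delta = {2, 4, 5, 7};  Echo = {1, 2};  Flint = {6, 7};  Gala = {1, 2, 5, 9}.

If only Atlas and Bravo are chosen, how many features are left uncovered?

5

Union of Atlas, Bravo = {3, 7, 8, 9}.
Not covered: 1, 2, 4, 5, 6 — 5 features.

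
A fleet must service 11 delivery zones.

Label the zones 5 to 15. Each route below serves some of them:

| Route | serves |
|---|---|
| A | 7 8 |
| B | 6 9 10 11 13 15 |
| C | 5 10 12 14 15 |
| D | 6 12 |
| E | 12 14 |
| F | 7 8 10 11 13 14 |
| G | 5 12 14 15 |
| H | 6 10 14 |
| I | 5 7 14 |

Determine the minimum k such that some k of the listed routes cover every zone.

3

A and B and G together: A ∪ B ∪ G = {5, 6, 7, 8, 9, 10, 11, 12, 13, 14, 15} — every zone is covered.
Only B contains 9, so B is forced; the remaining 5 zones need at least 2 more routes (each remaining route adds at most 3) — so at least 3 routes are needed, and 3 is optimal.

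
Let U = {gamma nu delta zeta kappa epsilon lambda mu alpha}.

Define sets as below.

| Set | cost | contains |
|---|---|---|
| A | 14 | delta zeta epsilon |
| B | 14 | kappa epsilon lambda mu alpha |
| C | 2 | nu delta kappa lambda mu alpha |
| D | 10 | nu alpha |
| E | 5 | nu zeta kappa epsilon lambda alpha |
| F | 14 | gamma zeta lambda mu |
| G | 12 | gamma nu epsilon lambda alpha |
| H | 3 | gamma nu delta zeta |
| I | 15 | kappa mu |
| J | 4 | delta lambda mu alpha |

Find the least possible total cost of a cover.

C, E, H together cover every point (C ∪ E ∪ H = {gamma, nu, delta, zeta, kappa, epsilon, lambda, mu, alpha}); total cost 2 + 5 + 3 = 10.
No covering selection has total cost below 10.

10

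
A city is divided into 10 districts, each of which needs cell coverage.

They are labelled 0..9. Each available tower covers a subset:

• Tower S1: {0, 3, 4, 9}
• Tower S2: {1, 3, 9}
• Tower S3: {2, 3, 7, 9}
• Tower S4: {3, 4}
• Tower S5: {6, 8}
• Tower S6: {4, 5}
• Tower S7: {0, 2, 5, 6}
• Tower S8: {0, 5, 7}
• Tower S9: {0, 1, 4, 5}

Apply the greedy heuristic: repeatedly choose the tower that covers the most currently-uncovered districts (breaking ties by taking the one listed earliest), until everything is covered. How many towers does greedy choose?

5

Greedy: pick S1 (covers 4 new) → pick S7 (covers 3 new) → pick S2 (covers 1 new) → pick S3 (covers 1 new) → pick S5 (covers 1 new). Total picks: 5.
(The true minimum cover uses only 3 towers, so greedy is not optimal here.)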